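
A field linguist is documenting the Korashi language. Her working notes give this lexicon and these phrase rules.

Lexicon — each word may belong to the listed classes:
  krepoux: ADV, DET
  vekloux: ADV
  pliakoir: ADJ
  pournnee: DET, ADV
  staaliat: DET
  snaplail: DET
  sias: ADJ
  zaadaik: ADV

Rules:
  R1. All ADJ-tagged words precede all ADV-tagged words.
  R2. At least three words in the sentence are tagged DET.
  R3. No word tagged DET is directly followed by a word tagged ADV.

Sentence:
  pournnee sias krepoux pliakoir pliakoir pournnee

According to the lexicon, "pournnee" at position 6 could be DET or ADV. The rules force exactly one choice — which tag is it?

DET

Candidates per position — 1:pournnee {DET,ADV}; 2:sias {ADJ}; 3:krepoux {ADV,DET}; 4:pliakoir {ADJ}; 5:pliakoir {ADJ}; 6:pournnee {DET,ADV}.
Position 1: tagging it ADV would leave rule 1 unsatisfiable, so it must be DET.
Position 3: tagging it ADV would leave rule 1 unsatisfiable, so it must be DET.
Position 6: tagging it ADV would leave rule 2 unsatisfiable, so it must be DET.
The only consistent sequence is: DET ADJ DET ADJ ADJ DET.
Rule-by-rule: rule 1 satisfied; rule 2 satisfied; rule 3 satisfied.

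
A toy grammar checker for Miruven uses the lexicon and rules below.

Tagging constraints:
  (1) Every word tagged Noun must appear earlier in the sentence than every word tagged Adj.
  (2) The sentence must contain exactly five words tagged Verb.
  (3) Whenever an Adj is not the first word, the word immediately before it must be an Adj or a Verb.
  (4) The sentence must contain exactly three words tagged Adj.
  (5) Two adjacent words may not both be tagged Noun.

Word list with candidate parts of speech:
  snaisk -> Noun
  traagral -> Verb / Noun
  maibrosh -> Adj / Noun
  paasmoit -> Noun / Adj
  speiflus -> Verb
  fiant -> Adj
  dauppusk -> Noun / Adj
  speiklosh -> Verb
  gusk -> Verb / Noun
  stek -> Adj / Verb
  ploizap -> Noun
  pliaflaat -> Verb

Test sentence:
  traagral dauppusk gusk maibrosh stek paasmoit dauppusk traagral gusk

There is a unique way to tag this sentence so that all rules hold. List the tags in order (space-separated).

Verb Noun Verb Adj Verb Adj Adj Verb Verb

Candidates per position — 1:traagral {Verb,Noun}; 2:dauppusk {Noun,Adj}; 3:gusk {Verb,Noun}; 4:maibrosh {Adj,Noun}; 5:stek {Adj,Verb}; 6:paasmoit {Noun,Adj}; 7:dauppusk {Noun,Adj}; 8:traagral {Verb,Noun}; 9:gusk {Verb,Noun}.
Position 1: tagging it Noun would leave rule 2 unsatisfiable, so it must be Verb.
Position 3: tagging it Noun would leave rule 2 unsatisfiable, so it must be Verb.
Position 5: tagging it Adj would leave rule 2 unsatisfiable, so it must be Verb.
Position 8: tagging it Noun would leave rule 2 unsatisfiable, so it must be Verb.
Position 9: tagging it Noun would leave rule 2 unsatisfiable, so it must be Verb.
The remaining ambiguous positions (2, 4, 6, 7) are resolved jointly — only one combination satisfies every rule.
The only consistent sequence is: Verb Noun Verb Adj Verb Adj Adj Verb Verb.
Check: rule 1 ok; rule 2 ok; rule 3 ok; rule 4 ok; rule 5 ok.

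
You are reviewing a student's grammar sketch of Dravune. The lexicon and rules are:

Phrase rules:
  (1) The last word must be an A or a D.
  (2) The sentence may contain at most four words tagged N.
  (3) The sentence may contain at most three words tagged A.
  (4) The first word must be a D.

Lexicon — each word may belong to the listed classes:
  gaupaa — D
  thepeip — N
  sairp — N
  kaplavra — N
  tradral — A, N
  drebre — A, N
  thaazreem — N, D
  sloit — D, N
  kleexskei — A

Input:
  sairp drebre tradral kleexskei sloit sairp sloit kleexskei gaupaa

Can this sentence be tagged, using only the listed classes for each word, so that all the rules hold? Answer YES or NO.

Candidates per position — 1:sairp {N}; 2:drebre {A,N}; 3:tradral {A,N}; 4:kleexskei {A}; 5:sloit {D,N}; 6:sairp {N}; 7:sloit {D,N}; 8:kleexskei {A}; 9:gaupaa {D}.
Rule 4 cannot be satisfied by any choice of tags from the lexicon.
So there is no consistent tagging.

NO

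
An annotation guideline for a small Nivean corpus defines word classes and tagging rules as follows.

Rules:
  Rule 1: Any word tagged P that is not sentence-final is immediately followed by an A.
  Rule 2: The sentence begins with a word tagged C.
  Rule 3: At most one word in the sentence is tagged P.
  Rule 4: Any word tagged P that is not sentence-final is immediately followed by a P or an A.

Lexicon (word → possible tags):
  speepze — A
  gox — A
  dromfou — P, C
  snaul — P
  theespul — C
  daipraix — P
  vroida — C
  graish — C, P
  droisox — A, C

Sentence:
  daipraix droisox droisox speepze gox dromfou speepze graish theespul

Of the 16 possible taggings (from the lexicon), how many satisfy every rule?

Candidates per position — 1:daipraix {P}; 2:droisox {A,C}; 3:droisox {A,C}; 4:speepze {A}; 5:gox {A}; 6:dromfou {P,C}; 7:speepze {A}; 8:graish {C,P}; 9:theespul {C}.
There are 16 candidate sequences in total.
Rule 2 cannot be satisfied by any choice of tags from the lexicon.
So there is no consistent tagging.
Count = 0.

0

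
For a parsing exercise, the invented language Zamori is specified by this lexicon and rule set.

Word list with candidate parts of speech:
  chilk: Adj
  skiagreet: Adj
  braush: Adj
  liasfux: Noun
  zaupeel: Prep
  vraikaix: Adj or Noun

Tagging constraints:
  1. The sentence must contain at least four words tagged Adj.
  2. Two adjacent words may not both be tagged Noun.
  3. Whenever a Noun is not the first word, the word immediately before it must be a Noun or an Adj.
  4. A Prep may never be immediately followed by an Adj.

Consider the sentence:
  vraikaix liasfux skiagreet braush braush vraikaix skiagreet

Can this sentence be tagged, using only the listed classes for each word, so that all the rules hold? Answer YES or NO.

YES

Candidates per position — 1:vraikaix {Adj,Noun}; 2:liasfux {Noun}; 3:skiagreet {Adj}; 4:braush {Adj}; 5:braush {Adj}; 6:vraikaix {Adj,Noun}; 7:skiagreet {Adj}.
One satisfying assignment: Adj Noun Adj Adj Adj Noun Adj.
Rule-by-rule: rule 1 ✓; rule 2 ✓; rule 3 ✓; rule 4 ✓.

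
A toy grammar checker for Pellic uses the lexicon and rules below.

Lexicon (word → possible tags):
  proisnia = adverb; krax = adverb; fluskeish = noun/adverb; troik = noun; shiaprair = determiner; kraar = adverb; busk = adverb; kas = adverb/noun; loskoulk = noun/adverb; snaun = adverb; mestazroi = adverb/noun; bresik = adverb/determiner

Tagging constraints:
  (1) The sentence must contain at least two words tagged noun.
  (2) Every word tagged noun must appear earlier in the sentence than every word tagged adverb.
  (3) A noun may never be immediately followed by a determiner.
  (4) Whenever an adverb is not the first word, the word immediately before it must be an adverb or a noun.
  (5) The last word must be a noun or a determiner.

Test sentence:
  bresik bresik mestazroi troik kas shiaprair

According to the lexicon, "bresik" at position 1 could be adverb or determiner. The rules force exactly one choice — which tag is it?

Candidates per position — 1:bresik {adverb,determiner}; 2:bresik {adverb,determiner}; 3:mestazroi {adverb,noun}; 4:troik {noun}; 5:kas {adverb,noun}; 6:shiaprair {determiner}.
If word 1 were adverb, no tagging could satisfy rule 2; so word 1 is determiner.
If word 2 were adverb, no tagging could satisfy rule 2; so word 2 is determiner.
If word 3 were adverb, no tagging could satisfy rule 2; so word 3 is noun.
If word 5 were noun, no tagging could satisfy rule 3; so word 5 is adverb.
That leaves exactly one tagging: determiner determiner noun noun adverb determiner.
Rule-by-rule: rule 1 ok; rule 2 ok; rule 3 ok; rule 4 ok; rule 5 ok.

determiner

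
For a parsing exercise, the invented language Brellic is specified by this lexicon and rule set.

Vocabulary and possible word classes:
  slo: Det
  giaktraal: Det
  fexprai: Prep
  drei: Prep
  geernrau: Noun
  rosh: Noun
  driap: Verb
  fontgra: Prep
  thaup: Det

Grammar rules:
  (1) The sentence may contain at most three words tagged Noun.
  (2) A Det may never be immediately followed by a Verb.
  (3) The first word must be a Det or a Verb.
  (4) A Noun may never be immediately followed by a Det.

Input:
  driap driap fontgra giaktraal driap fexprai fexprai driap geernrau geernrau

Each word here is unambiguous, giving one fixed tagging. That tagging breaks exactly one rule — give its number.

Fixed tagging: Verb Verb Prep Det Verb Prep Prep Verb Noun Noun.
Applying the rules: R1 ✓, R2 ✗, R3 ✓, R4 ✓.
Only rule 2 fails.

2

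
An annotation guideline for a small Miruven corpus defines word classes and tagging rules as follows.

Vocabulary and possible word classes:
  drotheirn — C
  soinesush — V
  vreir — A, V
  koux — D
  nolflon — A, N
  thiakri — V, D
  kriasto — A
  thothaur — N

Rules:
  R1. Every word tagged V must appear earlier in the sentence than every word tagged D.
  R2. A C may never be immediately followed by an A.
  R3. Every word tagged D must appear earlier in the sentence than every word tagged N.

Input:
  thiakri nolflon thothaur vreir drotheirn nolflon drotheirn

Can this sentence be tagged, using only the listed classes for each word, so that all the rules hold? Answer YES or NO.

YES

Candidates per position — 1:thiakri {V,D}; 2:nolflon {A,N}; 3:thothaur {N}; 4:vreir {A,V}; 5:drotheirn {C}; 6:nolflon {A,N}; 7:drotheirn {C}.
One satisfying assignment: V N N A C N C.
Verifying each rule — rule 1 ok; rule 2 ok; rule 3 ok.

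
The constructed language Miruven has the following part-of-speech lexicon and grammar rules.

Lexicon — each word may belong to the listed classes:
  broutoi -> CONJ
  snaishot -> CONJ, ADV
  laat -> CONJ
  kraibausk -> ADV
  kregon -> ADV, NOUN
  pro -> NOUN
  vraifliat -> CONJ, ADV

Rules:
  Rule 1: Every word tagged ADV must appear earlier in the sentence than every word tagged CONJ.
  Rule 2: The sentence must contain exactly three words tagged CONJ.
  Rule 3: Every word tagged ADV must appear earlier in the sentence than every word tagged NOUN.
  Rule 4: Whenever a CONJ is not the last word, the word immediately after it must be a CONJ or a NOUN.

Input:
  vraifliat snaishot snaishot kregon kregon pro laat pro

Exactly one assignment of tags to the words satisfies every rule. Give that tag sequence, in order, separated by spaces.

ADV CONJ CONJ NOUN NOUN NOUN CONJ NOUN

Candidates per position — 1:vraifliat {CONJ,ADV}; 2:snaishot {CONJ,ADV}; 3:snaishot {CONJ,ADV}; 4:kregon {ADV,NOUN}; 5:kregon {ADV,NOUN}; 6:pro {NOUN}; 7:laat {CONJ}; 8:pro {NOUN}.
The remaining ambiguous positions (1, 2, 3, 4, 5) are resolved jointly — only one combination satisfies every rule.
So the tagging must be: ADV CONJ CONJ NOUN NOUN NOUN CONJ NOUN.
Checking: rule 1 ✓; rule 2 ✓; rule 3 ✓; rule 4 ✓.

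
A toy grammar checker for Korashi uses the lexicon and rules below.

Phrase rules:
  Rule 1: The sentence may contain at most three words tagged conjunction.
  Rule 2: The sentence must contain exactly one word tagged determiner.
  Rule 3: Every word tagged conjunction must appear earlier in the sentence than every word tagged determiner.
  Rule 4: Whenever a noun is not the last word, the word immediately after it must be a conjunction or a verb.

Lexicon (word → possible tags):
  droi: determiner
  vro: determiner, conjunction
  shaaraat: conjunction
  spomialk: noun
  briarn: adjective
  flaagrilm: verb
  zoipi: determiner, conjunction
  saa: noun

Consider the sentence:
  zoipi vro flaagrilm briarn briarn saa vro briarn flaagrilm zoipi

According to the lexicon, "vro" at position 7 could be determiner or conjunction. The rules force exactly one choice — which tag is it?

Candidates per position — 1:zoipi {determiner,conjunction}; 2:vro {determiner,conjunction}; 3:flaagrilm {verb}; 4:briarn {adjective}; 5:briarn {adjective}; 6:saa {noun}; 7:vro {determiner,conjunction}; 8:briarn {adjective}; 9:flaagrilm {verb}; 10:zoipi {determiner,conjunction}.
If word 7 were determiner, no tagging could satisfy rule 4; so word 7 is conjunction.
If word 1 were determiner, no tagging could satisfy rule 3; so word 1 is conjunction.
If word 2 were determiner, no tagging could satisfy rule 3; so word 2 is conjunction.
If word 10 were conjunction, no tagging could satisfy rule 1; so word 10 is determiner.
That leaves exactly one tagging: conjunction conjunction verb adjective adjective noun conjunction adjective verb determiner.
Rule-by-rule: rule 1 ✓; rule 2 ✓; rule 3 ✓; rule 4 ✓.

conjunction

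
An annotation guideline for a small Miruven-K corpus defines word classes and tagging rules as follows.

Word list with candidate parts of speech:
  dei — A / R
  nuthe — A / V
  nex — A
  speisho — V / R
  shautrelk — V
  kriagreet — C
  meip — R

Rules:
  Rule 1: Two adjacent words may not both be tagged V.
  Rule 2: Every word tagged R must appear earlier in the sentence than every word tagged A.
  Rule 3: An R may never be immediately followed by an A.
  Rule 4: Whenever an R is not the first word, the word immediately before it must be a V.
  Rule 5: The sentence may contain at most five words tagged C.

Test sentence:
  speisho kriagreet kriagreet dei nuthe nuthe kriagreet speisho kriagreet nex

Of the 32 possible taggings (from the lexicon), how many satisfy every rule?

Candidates per position — 1:speisho {V,R}; 2:kriagreet {C}; 3:kriagreet {C}; 4:dei {A,R}; 5:nuthe {A,V}; 6:nuthe {A,V}; 7:kriagreet {C}; 8:speisho {V,R}; 9:kriagreet {C}; 10:nex {A}.
There are 32 candidate sequences in total.
Checking each against the rules leaves 6 sequences.
Count = 6.

6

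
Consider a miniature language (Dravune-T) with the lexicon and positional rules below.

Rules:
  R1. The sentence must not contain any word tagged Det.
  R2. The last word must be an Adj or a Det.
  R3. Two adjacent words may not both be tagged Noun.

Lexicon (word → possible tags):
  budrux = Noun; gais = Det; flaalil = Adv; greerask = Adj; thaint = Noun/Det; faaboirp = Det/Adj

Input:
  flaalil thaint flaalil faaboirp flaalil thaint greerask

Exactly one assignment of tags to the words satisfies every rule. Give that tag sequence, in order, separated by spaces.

Adv Noun Adv Adj Adv Noun Adj

Candidates per position — 1:flaalil {Adv}; 2:thaint {Noun,Det}; 3:flaalil {Adv}; 4:faaboirp {Det,Adj}; 5:flaalil {Adv}; 6:thaint {Noun,Det}; 7:greerask {Adj}.
If word 2 were Det, no tagging could satisfy rule 1; so word 2 is Noun.
If word 4 were Det, no tagging could satisfy rule 1; so word 4 is Adj.
If word 6 were Det, no tagging could satisfy rule 1; so word 6 is Noun.
That leaves exactly one tagging: Adv Noun Adv Adj Adv Noun Adj.
Check: rule 1 satisfied; rule 2 satisfied; rule 3 satisfied.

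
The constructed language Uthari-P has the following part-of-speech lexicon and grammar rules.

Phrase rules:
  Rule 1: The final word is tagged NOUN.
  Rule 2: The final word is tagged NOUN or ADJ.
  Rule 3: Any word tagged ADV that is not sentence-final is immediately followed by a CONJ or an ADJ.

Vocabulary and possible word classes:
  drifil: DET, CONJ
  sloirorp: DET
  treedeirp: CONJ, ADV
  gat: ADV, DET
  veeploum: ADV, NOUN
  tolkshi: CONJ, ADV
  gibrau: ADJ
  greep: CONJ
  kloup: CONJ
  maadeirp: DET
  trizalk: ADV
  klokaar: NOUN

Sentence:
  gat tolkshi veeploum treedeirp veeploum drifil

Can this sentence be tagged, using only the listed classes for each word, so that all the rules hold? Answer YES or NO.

NO

Candidates per position — 1:gat {ADV,DET}; 2:tolkshi {CONJ,ADV}; 3:veeploum {ADV,NOUN}; 4:treedeirp {CONJ,ADV}; 5:veeploum {ADV,NOUN}; 6:drifil {DET,CONJ}.
Rule 1 cannot be satisfied by any choice of tags from the lexicon.
So there is no consistent tagging.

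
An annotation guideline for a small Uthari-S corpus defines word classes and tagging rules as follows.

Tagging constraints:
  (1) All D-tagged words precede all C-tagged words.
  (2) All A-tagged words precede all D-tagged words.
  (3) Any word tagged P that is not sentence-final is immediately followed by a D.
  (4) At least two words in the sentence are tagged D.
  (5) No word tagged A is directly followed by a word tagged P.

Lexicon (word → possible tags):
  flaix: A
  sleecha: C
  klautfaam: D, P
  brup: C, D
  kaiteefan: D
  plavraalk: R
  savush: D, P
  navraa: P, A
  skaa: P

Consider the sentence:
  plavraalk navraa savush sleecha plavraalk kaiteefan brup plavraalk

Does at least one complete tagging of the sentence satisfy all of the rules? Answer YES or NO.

NO

Candidates per position — 1:plavraalk {R}; 2:navraa {P,A}; 3:savush {D,P}; 4:sleecha {C}; 5:plavraalk {R}; 6:kaiteefan {D}; 7:brup {C,D}; 8:plavraalk {R}.
Rule 1 cannot be satisfied by any choice of tags from the lexicon.
So there is no consistent tagging.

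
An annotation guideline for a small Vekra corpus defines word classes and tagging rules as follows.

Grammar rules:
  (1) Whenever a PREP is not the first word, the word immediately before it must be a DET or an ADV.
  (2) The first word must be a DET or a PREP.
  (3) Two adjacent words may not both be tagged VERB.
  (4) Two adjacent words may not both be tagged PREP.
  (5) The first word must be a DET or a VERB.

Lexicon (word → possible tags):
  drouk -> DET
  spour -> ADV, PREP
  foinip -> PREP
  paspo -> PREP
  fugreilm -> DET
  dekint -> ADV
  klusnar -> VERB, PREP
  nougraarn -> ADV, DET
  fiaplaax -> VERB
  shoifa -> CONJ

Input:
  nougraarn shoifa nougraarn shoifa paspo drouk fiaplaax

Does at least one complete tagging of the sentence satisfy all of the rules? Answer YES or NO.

Candidates per position — 1:nougraarn {ADV,DET}; 2:shoifa {CONJ}; 3:nougraarn {ADV,DET}; 4:shoifa {CONJ}; 5:paspo {PREP}; 6:drouk {DET}; 7:fiaplaax {VERB}.
Rule 1 cannot be satisfied by any choice of tags from the lexicon.
So there is no consistent tagging.

NO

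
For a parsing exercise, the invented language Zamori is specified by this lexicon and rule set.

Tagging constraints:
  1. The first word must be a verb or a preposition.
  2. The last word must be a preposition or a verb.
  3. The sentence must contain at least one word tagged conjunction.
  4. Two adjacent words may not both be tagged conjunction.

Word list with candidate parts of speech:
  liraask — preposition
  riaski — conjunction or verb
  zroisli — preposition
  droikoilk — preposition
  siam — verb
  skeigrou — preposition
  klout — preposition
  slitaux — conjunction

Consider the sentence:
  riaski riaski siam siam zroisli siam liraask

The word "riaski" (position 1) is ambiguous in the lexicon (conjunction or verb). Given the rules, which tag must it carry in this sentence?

Candidates per position — 1:riaski {conjunction,verb}; 2:riaski {conjunction,verb}; 3:siam {verb}; 4:siam {verb}; 5:zroisli {preposition}; 6:siam {verb}; 7:liraask {preposition}.
Position 1: tagging it conjunction would leave rule 1 unsatisfiable, so it must be verb.
Position 2: tagging it verb would leave rule 3 unsatisfiable, so it must be conjunction.
The only consistent sequence is: verb conjunction verb verb preposition verb preposition.
Verifying each rule — rule 1 satisfied; rule 2 satisfied; rule 3 satisfied; rule 4 satisfied.

verb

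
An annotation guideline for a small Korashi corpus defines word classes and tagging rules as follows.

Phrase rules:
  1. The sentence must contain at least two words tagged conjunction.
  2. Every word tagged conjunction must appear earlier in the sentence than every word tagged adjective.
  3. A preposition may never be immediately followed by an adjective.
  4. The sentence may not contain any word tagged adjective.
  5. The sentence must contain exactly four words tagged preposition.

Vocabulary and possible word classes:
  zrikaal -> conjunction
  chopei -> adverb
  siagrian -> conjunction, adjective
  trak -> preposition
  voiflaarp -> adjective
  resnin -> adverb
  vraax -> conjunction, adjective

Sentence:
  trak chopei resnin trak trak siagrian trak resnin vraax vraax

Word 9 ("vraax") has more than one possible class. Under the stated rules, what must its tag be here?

conjunction

Candidates per position — 1:trak {preposition}; 2:chopei {adverb}; 3:resnin {adverb}; 4:trak {preposition}; 5:trak {preposition}; 6:siagrian {conjunction,adjective}; 7:trak {preposition}; 8:resnin {adverb}; 9:vraax {conjunction,adjective}; 10:vraax {conjunction,adjective}.
At position 6, choosing adjective makes rule 3 impossible to satisfy; hence conjunction.
At position 9, choosing adjective makes rule 4 impossible to satisfy; hence conjunction.
At position 10, choosing adjective makes rule 4 impossible to satisfy; hence conjunction.
So the tagging must be: preposition adverb adverb preposition preposition conjunction preposition adverb conjunction conjunction.
Checking: rule 1 ✓; rule 2 ✓; rule 3 ✓; rule 4 ✓; rule 5 ✓.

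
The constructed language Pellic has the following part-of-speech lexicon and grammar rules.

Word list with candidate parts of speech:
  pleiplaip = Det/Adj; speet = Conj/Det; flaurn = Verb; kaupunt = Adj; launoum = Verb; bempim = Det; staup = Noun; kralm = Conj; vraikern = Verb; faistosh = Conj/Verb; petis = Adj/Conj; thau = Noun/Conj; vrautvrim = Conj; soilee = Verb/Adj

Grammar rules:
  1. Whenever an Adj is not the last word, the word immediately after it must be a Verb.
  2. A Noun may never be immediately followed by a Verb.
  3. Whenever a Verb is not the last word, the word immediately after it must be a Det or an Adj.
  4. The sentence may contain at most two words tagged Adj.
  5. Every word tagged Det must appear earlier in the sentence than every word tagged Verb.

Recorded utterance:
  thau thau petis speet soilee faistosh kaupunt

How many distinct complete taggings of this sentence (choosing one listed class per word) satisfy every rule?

Candidates per position — 1:thau {Noun,Conj}; 2:thau {Noun,Conj}; 3:petis {Adj,Conj}; 4:speet {Conj,Det}; 5:soilee {Verb,Adj}; 6:faistosh {Conj,Verb}; 7:kaupunt {Adj}.
There are 64 candidate sequences in total.
Checking each against the rules leaves 8 sequences.
Count = 8.

8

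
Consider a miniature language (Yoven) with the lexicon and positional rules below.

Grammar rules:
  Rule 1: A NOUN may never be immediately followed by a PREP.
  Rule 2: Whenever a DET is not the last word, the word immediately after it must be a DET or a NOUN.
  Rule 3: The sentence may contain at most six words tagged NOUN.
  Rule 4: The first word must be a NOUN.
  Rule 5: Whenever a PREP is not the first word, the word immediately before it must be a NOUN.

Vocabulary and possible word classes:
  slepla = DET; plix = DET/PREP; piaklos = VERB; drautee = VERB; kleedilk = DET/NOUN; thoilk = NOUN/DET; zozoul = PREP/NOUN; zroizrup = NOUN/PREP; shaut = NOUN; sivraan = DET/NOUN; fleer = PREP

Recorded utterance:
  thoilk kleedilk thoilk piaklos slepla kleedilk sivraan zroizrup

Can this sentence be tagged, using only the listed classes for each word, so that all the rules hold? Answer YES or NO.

Candidates per position — 1:thoilk {NOUN,DET}; 2:kleedilk {DET,NOUN}; 3:thoilk {NOUN,DET}; 4:piaklos {VERB}; 5:slepla {DET}; 6:kleedilk {DET,NOUN}; 7:sivraan {DET,NOUN}; 8:zroizrup {NOUN,PREP}.
One satisfying assignment: NOUN NOUN NOUN VERB DET NOUN NOUN NOUN.
Check: rule 1 holds; rule 2 holds; rule 3 holds; rule 4 holds; rule 5 holds.

YES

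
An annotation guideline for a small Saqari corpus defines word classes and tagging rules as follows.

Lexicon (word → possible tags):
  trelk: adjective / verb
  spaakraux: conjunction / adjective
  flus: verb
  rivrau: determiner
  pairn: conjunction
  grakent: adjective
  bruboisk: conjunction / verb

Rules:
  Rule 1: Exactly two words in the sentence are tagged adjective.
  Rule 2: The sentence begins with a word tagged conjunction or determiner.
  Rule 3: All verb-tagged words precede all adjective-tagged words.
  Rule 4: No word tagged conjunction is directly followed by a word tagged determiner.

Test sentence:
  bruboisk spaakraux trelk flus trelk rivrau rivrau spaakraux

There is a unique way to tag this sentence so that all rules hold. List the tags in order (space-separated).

conjunction conjunction verb verb adjective determiner determiner adjective

Candidates per position — 1:bruboisk {conjunction,verb}; 2:spaakraux {conjunction,adjective}; 3:trelk {adjective,verb}; 4:flus {verb}; 5:trelk {adjective,verb}; 6:rivrau {determiner}; 7:rivrau {determiner}; 8:spaakraux {conjunction,adjective}.
Position 1: tagging it verb would leave rule 2 unsatisfiable, so it must be conjunction.
Position 2: tagging it adjective would leave rule 3 unsatisfiable, so it must be conjunction.
Position 3: tagging it adjective would leave rule 3 unsatisfiable, so it must be verb.
Position 5: tagging it verb would leave rule 1 unsatisfiable, so it must be adjective.
Position 8: tagging it conjunction would leave rule 1 unsatisfiable, so it must be adjective.
So the tagging must be: conjunction conjunction verb verb adjective determiner determiner adjective.
Verifying each rule — rule 1 ok; rule 2 ok; rule 3 ok; rule 4 ok.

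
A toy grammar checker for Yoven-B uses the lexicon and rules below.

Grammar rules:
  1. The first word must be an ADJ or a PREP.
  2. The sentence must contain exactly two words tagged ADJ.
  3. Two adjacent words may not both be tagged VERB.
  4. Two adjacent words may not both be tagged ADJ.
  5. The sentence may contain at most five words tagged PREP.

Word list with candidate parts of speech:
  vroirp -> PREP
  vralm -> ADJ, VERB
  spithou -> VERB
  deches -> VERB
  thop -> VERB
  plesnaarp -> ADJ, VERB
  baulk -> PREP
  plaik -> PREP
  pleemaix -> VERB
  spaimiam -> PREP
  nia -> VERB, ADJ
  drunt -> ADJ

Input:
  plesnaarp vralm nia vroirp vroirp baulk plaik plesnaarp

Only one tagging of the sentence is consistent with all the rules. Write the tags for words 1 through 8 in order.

ADJ VERB ADJ PREP PREP PREP PREP VERB

Candidates per position — 1:plesnaarp {ADJ,VERB}; 2:vralm {ADJ,VERB}; 3:nia {VERB,ADJ}; 4:vroirp {PREP}; 5:vroirp {PREP}; 6:baulk {PREP}; 7:plaik {PREP}; 8:plesnaarp {ADJ,VERB}.
Position 1: VERB is ruled out by rule 1; that leaves ADJ.
Position 2: ADJ is ruled out by rule 4; that leaves VERB.
Position 3: VERB is ruled out by rule 3; that leaves ADJ.
Position 8: ADJ is ruled out by rule 2; that leaves VERB.
The unique satisfying tagging is: ADJ VERB ADJ PREP PREP PREP PREP VERB.
Check: rule 1 holds; rule 2 holds; rule 3 holds; rule 4 holds; rule 5 holds.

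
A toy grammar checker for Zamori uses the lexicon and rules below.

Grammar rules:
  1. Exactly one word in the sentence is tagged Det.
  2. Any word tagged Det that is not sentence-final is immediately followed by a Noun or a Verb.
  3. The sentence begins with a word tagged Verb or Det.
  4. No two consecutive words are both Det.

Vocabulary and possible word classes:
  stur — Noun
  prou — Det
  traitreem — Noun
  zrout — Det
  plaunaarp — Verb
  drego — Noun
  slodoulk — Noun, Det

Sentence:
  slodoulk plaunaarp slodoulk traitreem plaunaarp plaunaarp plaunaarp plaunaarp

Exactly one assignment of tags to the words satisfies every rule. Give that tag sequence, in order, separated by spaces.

Det Verb Noun Noun Verb Verb Verb Verb

Candidates per position — 1:slodoulk {Noun,Det}; 2:plaunaarp {Verb}; 3:slodoulk {Noun,Det}; 4:traitreem {Noun}; 5:plaunaarp {Verb}; 6:plaunaarp {Verb}; 7:plaunaarp {Verb}; 8:plaunaarp {Verb}.
Position 1: Noun is ruled out by rule 3; that leaves Det.
Position 3: Det is ruled out by rule 1; that leaves Noun.
The only consistent sequence is: Det Verb Noun Noun Verb Verb Verb Verb.
Checking: rule 1 satisfied; rule 2 satisfied; rule 3 satisfied; rule 4 satisfied.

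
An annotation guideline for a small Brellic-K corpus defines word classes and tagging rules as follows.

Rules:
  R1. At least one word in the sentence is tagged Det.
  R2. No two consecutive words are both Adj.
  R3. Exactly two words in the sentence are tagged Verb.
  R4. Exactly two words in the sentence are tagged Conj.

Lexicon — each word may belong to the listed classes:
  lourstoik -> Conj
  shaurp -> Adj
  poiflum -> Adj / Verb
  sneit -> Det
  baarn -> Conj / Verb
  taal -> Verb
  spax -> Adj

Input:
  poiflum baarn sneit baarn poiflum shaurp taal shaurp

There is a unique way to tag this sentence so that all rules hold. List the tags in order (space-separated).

Adj Conj Det Conj Verb Adj Verb Adj

Candidates per position — 1:poiflum {Adj,Verb}; 2:baarn {Conj,Verb}; 3:sneit {Det}; 4:baarn {Conj,Verb}; 5:poiflum {Adj,Verb}; 6:shaurp {Adj}; 7:taal {Verb}; 8:shaurp {Adj}.
At position 2, choosing Verb makes rule 4 impossible to satisfy; hence Conj.
At position 4, choosing Verb makes rule 4 impossible to satisfy; hence Conj.
At position 5, choosing Adj makes rule 2 impossible to satisfy; hence Verb.
At position 1, choosing Verb makes rule 3 impossible to satisfy; hence Adj.
The unique satisfying tagging is: Adj Conj Det Conj Verb Adj Verb Adj.
Rule-by-rule: rule 1 holds; rule 2 holds; rule 3 holds; rule 4 holds.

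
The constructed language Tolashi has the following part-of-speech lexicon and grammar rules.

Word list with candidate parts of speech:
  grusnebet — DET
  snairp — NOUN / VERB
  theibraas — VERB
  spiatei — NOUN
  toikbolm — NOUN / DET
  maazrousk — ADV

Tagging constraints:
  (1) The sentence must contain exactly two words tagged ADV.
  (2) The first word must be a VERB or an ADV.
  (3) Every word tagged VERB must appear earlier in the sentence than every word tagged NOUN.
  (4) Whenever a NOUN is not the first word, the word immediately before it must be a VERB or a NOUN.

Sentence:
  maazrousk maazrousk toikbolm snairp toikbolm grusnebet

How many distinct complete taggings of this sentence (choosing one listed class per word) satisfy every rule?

Candidates per position — 1:maazrousk {ADV}; 2:maazrousk {ADV}; 3:toikbolm {NOUN,DET}; 4:snairp {NOUN,VERB}; 5:toikbolm {NOUN,DET}; 6:grusnebet {DET}.
There are 8 candidate sequences in total.
The sequences that satisfy every rule: ADV ADV DET VERB NOUN DET; ADV ADV DET VERB DET DET.
Count = 2.

2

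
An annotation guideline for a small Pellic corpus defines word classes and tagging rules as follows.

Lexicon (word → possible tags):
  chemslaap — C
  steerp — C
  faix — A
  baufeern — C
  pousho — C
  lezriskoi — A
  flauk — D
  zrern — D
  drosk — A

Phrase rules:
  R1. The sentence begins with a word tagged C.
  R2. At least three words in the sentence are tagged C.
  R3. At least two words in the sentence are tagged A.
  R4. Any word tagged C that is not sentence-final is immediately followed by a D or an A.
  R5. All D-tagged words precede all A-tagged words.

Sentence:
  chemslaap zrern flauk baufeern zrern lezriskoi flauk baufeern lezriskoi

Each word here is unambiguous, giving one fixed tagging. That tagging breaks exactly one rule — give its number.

5

Fixed tagging: C D D C D A D C A.
Checking each rule: R1 ok, R2 ok, R3 ok, R4 ok, R5 fails.
Only rule 5 fails.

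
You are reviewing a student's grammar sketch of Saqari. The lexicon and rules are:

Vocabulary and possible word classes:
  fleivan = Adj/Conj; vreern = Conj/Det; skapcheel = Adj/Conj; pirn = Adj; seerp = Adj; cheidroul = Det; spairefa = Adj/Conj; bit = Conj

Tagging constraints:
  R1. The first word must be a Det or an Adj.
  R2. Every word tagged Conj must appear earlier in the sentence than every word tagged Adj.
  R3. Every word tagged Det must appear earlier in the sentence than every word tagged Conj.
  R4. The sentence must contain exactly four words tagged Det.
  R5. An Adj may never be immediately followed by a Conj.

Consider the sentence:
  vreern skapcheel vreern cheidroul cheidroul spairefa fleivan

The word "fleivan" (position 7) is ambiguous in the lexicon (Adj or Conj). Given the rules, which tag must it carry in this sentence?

Candidates per position — 1:vreern {Conj,Det}; 2:skapcheel {Adj,Conj}; 3:vreern {Conj,Det}; 4:cheidroul {Det}; 5:cheidroul {Det}; 6:spairefa {Adj,Conj}; 7:fleivan {Adj,Conj}.
Position 1: Conj is ruled out by rule 1; that leaves Det.
Position 2: Conj is ruled out by rule 3; that leaves Adj.
Position 3: Conj is ruled out by rule 2; that leaves Det.
Position 6: Conj is ruled out by rule 2; that leaves Adj.
Position 7: Conj is ruled out by rule 2; that leaves Adj.
The only consistent sequence is: Det Adj Det Det Det Adj Adj.
Verifying each rule — rule 1 holds; rule 2 holds; rule 3 holds; rule 4 holds; rule 5 holds.

Adj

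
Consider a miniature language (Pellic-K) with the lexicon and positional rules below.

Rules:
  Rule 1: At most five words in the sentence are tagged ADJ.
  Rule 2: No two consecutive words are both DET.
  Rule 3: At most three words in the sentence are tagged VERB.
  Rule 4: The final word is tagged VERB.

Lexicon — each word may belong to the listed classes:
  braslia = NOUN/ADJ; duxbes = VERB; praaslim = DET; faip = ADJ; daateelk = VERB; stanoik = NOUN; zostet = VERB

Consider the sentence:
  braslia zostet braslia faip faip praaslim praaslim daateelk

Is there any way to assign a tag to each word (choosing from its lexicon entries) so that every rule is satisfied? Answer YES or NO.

Candidates per position — 1:braslia {NOUN,ADJ}; 2:zostet {VERB}; 3:braslia {NOUN,ADJ}; 4:faip {ADJ}; 5:faip {ADJ}; 6:praaslim {DET}; 7:praaslim {DET}; 8:daateelk {VERB}.
Rule 2 cannot be satisfied by any choice of tags from the lexicon.
So there is no consistent tagging.

NO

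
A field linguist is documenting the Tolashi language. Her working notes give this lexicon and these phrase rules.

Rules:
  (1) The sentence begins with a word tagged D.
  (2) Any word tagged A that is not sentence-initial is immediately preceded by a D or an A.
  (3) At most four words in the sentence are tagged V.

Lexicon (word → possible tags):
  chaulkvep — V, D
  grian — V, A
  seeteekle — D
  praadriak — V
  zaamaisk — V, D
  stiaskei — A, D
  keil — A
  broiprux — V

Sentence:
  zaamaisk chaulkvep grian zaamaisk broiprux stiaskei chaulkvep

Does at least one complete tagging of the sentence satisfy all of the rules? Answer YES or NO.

Candidates per position — 1:zaamaisk {V,D}; 2:chaulkvep {V,D}; 3:grian {V,A}; 4:zaamaisk {V,D}; 5:broiprux {V}; 6:stiaskei {A,D}; 7:chaulkvep {V,D}.
One satisfying assignment: D V V D V D V.
Rule-by-rule: rule 1 ok; rule 2 ok; rule 3 ok.

YES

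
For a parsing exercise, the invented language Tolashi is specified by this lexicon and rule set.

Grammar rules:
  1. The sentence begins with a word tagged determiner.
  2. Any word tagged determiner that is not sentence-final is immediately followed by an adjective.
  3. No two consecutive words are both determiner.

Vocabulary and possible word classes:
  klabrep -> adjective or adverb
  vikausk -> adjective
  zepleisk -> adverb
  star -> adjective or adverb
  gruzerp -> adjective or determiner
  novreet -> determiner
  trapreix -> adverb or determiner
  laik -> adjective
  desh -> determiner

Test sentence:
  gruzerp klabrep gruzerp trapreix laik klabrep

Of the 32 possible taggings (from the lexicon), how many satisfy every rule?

4

Candidates per position — 1:gruzerp {adjective,determiner}; 2:klabrep {adjective,adverb}; 3:gruzerp {adjective,determiner}; 4:trapreix {adverb,determiner}; 5:laik {adjective}; 6:klabrep {adjective,adverb}.
There are 32 candidate sequences in total.
The sequences that satisfy every rule: determiner adjective adjective adverb adjective adjective; determiner adjective adjective adverb adjective adverb; determiner adjective adjective determiner adjective adjective; determiner adjective adjective determiner adjective adverb.
Count = 4.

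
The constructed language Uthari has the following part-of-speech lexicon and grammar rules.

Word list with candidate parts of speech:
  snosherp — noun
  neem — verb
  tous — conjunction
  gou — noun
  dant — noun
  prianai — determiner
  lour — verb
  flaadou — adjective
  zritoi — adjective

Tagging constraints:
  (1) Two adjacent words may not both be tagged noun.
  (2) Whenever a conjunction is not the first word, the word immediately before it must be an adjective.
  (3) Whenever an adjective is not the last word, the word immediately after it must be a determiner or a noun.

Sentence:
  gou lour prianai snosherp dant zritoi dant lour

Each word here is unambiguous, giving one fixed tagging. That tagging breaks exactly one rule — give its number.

Fixed tagging: noun verb determiner noun noun adjective noun verb.
Applying the rules: R1 fail, R2 pass, R3 pass.
Only rule 1 fails.

1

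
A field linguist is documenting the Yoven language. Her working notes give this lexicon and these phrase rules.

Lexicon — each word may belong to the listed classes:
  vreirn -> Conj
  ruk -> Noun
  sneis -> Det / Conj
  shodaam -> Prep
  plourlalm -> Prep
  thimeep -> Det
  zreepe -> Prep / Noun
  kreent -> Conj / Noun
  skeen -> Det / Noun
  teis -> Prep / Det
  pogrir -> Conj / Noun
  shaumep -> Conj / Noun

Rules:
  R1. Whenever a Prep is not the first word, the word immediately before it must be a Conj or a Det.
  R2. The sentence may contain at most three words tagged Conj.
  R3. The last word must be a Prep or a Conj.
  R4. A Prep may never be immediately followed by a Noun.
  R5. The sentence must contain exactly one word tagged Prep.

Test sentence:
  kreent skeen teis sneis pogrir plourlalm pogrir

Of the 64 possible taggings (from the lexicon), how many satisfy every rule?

6

Candidates per position — 1:kreent {Conj,Noun}; 2:skeen {Det,Noun}; 3:teis {Prep,Det}; 4:sneis {Det,Conj}; 5:pogrir {Conj,Noun}; 6:plourlalm {Prep}; 7:pogrir {Conj,Noun}.
There are 64 candidate sequences in total.
Checking each against the rules leaves 6 sequences.
Count = 6.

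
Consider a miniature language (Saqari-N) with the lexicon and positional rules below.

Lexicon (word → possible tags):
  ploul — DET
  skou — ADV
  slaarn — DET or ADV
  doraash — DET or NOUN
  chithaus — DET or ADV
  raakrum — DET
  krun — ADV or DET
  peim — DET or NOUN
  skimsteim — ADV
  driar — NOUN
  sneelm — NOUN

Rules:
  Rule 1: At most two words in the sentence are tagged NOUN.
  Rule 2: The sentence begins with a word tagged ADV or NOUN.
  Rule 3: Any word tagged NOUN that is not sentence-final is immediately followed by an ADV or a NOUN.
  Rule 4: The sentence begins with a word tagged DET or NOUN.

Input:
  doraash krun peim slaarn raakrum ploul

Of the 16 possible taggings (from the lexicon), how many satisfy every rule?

3

Candidates per position — 1:doraash {DET,NOUN}; 2:krun {ADV,DET}; 3:peim {DET,NOUN}; 4:slaarn {DET,ADV}; 5:raakrum {DET}; 6:ploul {DET}.
There are 16 candidate sequences in total.
The sequences that satisfy every rule: NOUN ADV DET DET DET DET; NOUN ADV DET ADV DET DET; NOUN ADV NOUN ADV DET DET.
Count = 3.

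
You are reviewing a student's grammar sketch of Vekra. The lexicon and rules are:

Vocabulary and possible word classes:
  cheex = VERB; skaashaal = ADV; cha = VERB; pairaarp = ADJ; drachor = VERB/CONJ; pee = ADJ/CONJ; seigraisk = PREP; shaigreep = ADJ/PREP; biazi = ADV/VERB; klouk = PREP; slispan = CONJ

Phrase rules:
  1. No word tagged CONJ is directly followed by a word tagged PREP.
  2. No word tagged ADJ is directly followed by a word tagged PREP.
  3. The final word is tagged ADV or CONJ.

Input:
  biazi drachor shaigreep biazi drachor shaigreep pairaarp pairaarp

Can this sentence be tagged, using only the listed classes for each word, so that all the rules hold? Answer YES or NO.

Candidates per position — 1:biazi {ADV,VERB}; 2:drachor {VERB,CONJ}; 3:shaigreep {ADJ,PREP}; 4:biazi {ADV,VERB}; 5:drachor {VERB,CONJ}; 6:shaigreep {ADJ,PREP}; 7:pairaarp {ADJ}; 8:pairaarp {ADJ}.
Rule 3 cannot be satisfied by any choice of tags from the lexicon.
So there is no consistent tagging.

NO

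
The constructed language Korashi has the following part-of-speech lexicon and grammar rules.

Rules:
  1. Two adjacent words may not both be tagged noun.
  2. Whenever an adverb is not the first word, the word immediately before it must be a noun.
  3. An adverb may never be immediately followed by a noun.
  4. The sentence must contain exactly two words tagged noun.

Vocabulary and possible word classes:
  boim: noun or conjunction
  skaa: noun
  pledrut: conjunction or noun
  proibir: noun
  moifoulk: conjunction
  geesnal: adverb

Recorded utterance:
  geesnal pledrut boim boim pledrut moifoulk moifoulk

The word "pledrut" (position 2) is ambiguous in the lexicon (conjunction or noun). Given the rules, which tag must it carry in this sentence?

Candidates per position — 1:geesnal {adverb}; 2:pledrut {conjunction,noun}; 3:boim {noun,conjunction}; 4:boim {noun,conjunction}; 5:pledrut {conjunction,noun}; 6:moifoulk {conjunction}; 7:moifoulk {conjunction}.
Position 2: tagging it noun would leave rule 3 unsatisfiable, so it must be conjunction.
The remaining ambiguous positions (3, 4, 5) are resolved jointly — only one combination satisfies every rule.
So the tagging must be: adverb conjunction noun conjunction noun conjunction conjunction.
Check: rule 1 satisfied; rule 2 satisfied; rule 3 satisfied; rule 4 satisfied.

conjunction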